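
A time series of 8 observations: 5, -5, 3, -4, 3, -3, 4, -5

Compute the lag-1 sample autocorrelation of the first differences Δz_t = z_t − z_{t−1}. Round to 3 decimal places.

-0.776

First differences Δz: -10, 8, -7, 7, -6, 7, -9
Mean of differences = -1.4286
Numerator Σ(Δz_t−Δz̄)(Δz_{t+1}−Δz̄) = -321.1837
Denominator Σ(Δz_t−Δz̄)² = 413.7143
r_1(Δz) = -321.1837 / 413.7143 = -0.776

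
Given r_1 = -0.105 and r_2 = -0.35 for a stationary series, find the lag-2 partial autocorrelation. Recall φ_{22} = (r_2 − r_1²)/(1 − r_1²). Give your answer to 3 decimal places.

-0.365

φ_{22} = (r_2 − r_1²) / (1 − r_1²)
r_1² = (-0.105)² = 0.011025
Numerator = -0.35 − 0.0110 = -0.3610; denominator = 1 − 0.0110 = 0.9890
φ_{22} = -0.3610 / 0.9890 = -0.365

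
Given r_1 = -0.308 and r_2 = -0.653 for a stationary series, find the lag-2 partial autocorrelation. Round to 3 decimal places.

-0.826

φ_{22} = (r_2 − r_1²) / (1 − r_1²)
r_1² = (-0.308)² = 0.094864
Numerator = -0.653 − 0.0949 = -0.7479; denominator = 1 − 0.0949 = 0.9051
φ_{22} = -0.7479 / 0.9051 = -0.826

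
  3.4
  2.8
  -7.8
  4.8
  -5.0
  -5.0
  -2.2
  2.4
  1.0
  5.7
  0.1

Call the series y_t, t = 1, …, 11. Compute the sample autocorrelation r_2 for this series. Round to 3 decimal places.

0.064

Mean ȳ = (3.4 + 2.8 − 7.8 + 4.8 − 5.0 − 5.0 − 2.2 + 2.4 + 1.0 + 5.7 + 0.1)/11 = 0.0182
Numerator Σ_{t=1}^{9}(y_t−ȳ)(y_{t+2}−ȳ) = 12.7139
Denominator Σ(y_t−ȳ)² = 197.3764
r_2 = 12.7139 / 197.3764 = 0.064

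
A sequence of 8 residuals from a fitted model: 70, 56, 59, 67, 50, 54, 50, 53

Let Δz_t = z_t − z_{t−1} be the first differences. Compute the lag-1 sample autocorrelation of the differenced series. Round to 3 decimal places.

-0.485

First differences Δz: -14, 3, 8, -17, 4, -4, 3
Mean of differences = -2.4286
Numerator Σ(Δz_t−Δz̄)(Δz_{t+1}−Δz̄) = -270.4694
Denominator Σ(Δz_t−Δz̄)² = 557.7143
r_1(Δz) = -270.4694 / 557.7143 = -0.485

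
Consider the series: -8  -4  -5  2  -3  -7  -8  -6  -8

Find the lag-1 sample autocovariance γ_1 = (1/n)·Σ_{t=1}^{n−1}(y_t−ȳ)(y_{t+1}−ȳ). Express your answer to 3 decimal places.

Mean ȳ = (-8 − 4 − 5 + 2 − 3 − 7 − 8 − 6 − 8)/9 = -5.2222
Σ_{t=1}^{8}(y_t−ȳ)(y_{t+1}−ȳ) = 19.8395
γ_1 = 19.8395 / 9 = 2.204

2.204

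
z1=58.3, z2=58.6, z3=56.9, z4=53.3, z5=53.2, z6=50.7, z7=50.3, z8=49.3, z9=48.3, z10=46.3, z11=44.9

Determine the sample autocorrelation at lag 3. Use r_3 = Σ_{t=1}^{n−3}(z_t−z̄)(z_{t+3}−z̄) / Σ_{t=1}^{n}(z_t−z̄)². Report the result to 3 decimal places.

0.171

Mean z̄ = (58.3 + 58.6 + 56.9 + 53.3 + 53.2 + 50.7 + 50.3 + 49.3 + 48.3 + 46.3 + 44.9)/11 = 51.8273
Numerator Σ_{t=1}^{8}(z_t−z̄)(z_{t+3}−z̄) = 37.3178
Denominator Σ(z_t−z̄)² = 218.5218
r_3 = 37.3178 / 218.5218 = 0.171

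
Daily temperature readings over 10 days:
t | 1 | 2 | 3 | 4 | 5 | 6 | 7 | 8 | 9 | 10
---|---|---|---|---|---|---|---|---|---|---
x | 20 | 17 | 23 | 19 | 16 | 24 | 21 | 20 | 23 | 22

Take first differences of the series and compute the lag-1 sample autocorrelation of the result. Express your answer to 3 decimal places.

First differences Δx: -3, 6, -4, -3, 8, -3, -1, 3, -1
Mean of differences = 0.2222
Numerator Σ(Δx_t−Δx̄)(Δx_{t+1}−Δx̄) = -82.3827
Denominator Σ(Δx_t−Δx̄)² = 153.5556
r_1(Δx) = -82.3827 / 153.5556 = -0.537

-0.537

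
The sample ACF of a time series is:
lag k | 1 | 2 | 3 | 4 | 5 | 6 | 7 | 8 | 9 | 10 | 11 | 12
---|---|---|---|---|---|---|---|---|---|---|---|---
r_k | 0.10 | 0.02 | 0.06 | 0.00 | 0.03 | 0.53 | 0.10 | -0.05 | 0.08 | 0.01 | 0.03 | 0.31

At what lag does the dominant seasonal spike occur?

6

The largest autocorrelation is r_6 = 0.53, with a weaker echo at lag 12 (0.31); the remaining lags stay at or below 0.10.
The dominant spike at lag 6 indicates a seasonal period of 6.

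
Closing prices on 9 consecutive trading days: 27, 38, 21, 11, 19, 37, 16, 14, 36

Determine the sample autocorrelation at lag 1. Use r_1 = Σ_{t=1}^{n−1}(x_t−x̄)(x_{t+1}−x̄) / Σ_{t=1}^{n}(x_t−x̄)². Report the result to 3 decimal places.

Mean x̄ = (27 + 38 + 21 + 11 + 19 + 37 + 16 + 14 + 36)/9 = 24.3333
Numerator Σ_{t=1}^{8}(x_t−x̄)(x_{t+1}−x̄) = -101.1111
Denominator Σ(x_t−x̄)² = 884.0000
r_1 = -101.1111 / 884.0000 = -0.114

-0.114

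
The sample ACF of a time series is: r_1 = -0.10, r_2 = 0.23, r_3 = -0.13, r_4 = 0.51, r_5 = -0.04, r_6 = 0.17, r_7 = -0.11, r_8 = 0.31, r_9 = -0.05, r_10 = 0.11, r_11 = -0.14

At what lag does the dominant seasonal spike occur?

4

The largest autocorrelation is r_4 = 0.51, with a weaker echo at lag 8 (0.31); the remaining lags stay at or below 0.23.
The dominant spike at lag 4 indicates a seasonal period of 4.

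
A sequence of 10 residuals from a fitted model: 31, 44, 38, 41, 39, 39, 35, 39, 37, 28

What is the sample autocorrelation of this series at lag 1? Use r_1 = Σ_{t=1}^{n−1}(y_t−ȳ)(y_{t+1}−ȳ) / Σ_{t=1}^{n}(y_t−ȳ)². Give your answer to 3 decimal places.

-0.144

Mean ȳ = (31 + 44 + 38 + 41 + 39 + 39 + 35 + 39 + 37 + 28)/10 = 37.1000
Numerator Σ_{t=1}^{9}(y_t−ȳ)(y_{t+1}−ȳ) = -28.6100
Denominator Σ(y_t−ȳ)² = 198.9000
r_1 = -28.6100 / 198.9000 = -0.144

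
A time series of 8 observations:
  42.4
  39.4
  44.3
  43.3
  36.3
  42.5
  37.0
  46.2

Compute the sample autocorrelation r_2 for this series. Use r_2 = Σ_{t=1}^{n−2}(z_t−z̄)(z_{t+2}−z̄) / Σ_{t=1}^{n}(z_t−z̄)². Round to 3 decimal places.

Mean z̄ = (42.4 + 39.4 + 44.3 + 43.3 + 36.3 + 42.5 + 37.0 + 46.2)/8 = 41.4250
Deviations from mean: 0.9750, -2.0250, 2.8750, 1.8750, -5.1250, 1.0750, -4.4250, 4.7750
Numerator Σ_{t=1}^{6}(z_t−z̄)(z_{t+2}−z̄) = 14.0988
Denominator Σ(z_t−z̄)² = 86.6350
r_2 = 14.0988 / 86.6350 = 0.163

0.163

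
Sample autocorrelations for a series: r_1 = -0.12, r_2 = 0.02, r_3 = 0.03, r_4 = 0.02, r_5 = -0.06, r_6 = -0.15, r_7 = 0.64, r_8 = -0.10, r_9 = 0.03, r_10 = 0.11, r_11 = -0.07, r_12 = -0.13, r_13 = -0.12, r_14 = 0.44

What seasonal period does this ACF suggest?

The largest autocorrelation is r_7 = 0.64, with a weaker echo at lag 14 (0.44); the remaining lags stay at or below 0.11.
The dominant spike at lag 7 indicates a seasonal period of 7.

7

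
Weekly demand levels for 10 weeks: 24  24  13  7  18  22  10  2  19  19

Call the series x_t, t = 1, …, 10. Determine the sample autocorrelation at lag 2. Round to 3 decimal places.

Mean x̄ = (24 + 24 + 13 + 7 + 18 + 22 + 10 + 2 + 19 + 19)/10 = 15.8000
Numerator Σ_{t=1}^{8}(x_t−x̄)(x_{t+2}−x̄) = -316.8800
Denominator Σ(x_t−x̄)² = 507.6000
r_2 = -316.8800 / 507.6000 = -0.624

-0.624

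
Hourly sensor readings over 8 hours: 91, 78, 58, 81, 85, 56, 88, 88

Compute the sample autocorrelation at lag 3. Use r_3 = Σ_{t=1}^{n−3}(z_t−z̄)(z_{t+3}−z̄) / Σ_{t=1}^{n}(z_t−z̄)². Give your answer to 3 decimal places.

0.441

Mean z̄ = (91 + 78 + 58 + 81 + 85 + 56 + 88 + 88)/8 = 78.1250
Deviations from mean: 12.8750, -0.1250, -20.1250, 2.8750, 6.8750, -22.1250, 9.8750, 9.8750
Σ(z_t−z̄)(z_{t+3}−z̄) = (37.0156) + (-0.8594) + (445.2656) + (28.3906) + (67.8906) = 577.7031
Denominator Σ(z_t−z̄)² = 1310.8750
r_3 = 577.7031 / 1310.8750 = 0.441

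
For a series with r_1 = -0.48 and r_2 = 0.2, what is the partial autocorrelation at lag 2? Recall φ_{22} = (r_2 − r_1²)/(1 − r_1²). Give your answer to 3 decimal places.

-0.040

φ_{22} = (r_2 − r_1²) / (1 − r_1²)
r_1² = (-0.48)² = 0.2304
Numerator = 0.2 − 0.2304 = -0.0304; denominator = 1 − 0.2304 = 0.7696
φ_{22} = -0.0304 / 0.7696 = -0.040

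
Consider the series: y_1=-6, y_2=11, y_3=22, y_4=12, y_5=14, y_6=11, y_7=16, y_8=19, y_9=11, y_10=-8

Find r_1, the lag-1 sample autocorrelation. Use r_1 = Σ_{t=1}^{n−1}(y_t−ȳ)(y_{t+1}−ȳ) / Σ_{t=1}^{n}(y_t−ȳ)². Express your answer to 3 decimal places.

0.088

Mean ȳ = (-6 + 11 + 22 + 12 + 14 + 11 + 16 + 19 + 11 − 8)/10 = 10.2000
Numerator Σ_{t=1}^{9}(y_t−ȳ)(y_{t+1}−ȳ) = 75.7600
Denominator Σ(y_t−ȳ)² = 863.6000
r_1 = 75.7600 / 863.6000 = 0.088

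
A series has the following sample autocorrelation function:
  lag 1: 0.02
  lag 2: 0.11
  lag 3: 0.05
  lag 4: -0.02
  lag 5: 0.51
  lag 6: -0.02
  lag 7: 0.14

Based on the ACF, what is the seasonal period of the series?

The largest autocorrelation is r_5 = 0.51; the remaining lags stay at or below 0.14.
The dominant spike at lag 5 indicates a seasonal period of 5.

5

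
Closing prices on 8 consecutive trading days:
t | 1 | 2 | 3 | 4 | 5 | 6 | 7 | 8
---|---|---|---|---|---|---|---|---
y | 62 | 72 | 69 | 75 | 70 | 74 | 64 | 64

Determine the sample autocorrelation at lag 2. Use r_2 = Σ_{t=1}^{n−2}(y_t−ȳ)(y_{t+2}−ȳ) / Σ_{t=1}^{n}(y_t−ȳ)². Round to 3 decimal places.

Mean ȳ = (62 + 72 + 69 + 75 + 70 + 74 + 64 + 64)/8 = 68.7500
Deviations from mean: -6.7500, 3.2500, 0.2500, 6.2500, 1.2500, 5.2500, -4.7500, -4.7500
Numerator Σ_{t=1}^{6}(y_t−ȳ)(y_{t+2}−ȳ) = 20.8750
Denominator Σ(y_t−ȳ)² = 169.5000
r_2 = 20.8750 / 169.5000 = 0.123

0.123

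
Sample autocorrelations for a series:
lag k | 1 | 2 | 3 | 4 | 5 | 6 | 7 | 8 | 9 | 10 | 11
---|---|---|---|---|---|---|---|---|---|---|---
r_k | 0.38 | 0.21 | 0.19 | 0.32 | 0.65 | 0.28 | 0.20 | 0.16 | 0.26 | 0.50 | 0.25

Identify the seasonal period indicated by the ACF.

The largest autocorrelation is r_5 = 0.65, with a weaker echo at lag 10 (0.50); the remaining lags stay at or below 0.38. The elevated value at lag 1 (0.38), dropping to 0.21 at lag 2, reflects decaying short-term dependence rather than seasonality.
The dominant spike at lag 5 indicates a seasonal period of 5.

5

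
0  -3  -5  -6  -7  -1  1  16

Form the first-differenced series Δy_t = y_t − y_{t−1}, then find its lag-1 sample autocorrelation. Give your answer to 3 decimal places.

0.126

First differences Δy: -3, -2, -1, -1, 6, 2, 15
Mean of differences = 2.2857
Numerator Σ(Δy_t−Δȳ)(Δy_{t+1}−Δȳ) = 30.6327
Denominator Σ(Δy_t−Δȳ)² = 243.4286
r_1(Δy) = 30.6327 / 243.4286 = 0.126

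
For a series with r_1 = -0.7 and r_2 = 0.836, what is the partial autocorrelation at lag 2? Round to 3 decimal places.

0.678

φ_{22} = (r_2 − r_1²) / (1 − r_1²)
r_1² = (-0.7)² = 0.49
Numerator = 0.836 − 0.4900 = 0.3460; denominator = 1 − 0.4900 = 0.5100
φ_{22} = 0.3460 / 0.5100 = 0.678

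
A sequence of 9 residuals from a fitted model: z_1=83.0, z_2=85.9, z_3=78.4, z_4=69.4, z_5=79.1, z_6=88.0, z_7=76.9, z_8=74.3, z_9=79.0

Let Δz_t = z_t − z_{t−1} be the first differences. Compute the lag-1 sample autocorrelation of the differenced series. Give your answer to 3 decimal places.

-0.093

First differences Δz: 2.9, -7.5, -9.0, 9.7, 8.9, -11.1, -2.6, 4.7
Mean of differences = -0.5000
Numerator Σ(Δz_t−Δz̄)(Δz_{t+1}−Δz̄) = -43.4200
Denominator Σ(Δz_t−Δz̄)² = 469.0200
r_1(Δz) = -43.4200 / 469.0200 = -0.093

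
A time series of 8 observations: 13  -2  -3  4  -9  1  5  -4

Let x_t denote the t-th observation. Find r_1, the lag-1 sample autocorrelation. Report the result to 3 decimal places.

-0.283

Mean x̄ = (13 − 2 − 3 + 4 − 9 + 1 + 5 − 4)/8 = 0.6250
Deviations from mean: 12.3750, -2.6250, -3.6250, 3.3750, -9.6250, 0.3750, 4.3750, -4.6250
Σ(x_t−x̄)(x_{t+1}−x̄) = (-32.4844) + (9.5156) + (-12.2344) + (-32.4844) + (-3.6094) + (1.6406) + (-20.2344) = -89.8906
Denominator Σ(x_t−x̄)² = 317.8750
r_1 = -89.8906 / 317.8750 = -0.283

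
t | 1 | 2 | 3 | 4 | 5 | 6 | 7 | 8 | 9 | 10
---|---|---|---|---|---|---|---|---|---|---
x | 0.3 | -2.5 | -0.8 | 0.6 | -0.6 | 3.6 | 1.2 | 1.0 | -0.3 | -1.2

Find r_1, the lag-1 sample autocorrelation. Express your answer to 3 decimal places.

0.144

Mean x̄ = (0.3 − 2.5 − 0.8 + 0.6 − 0.6 + 3.6 + 1.2 + 1.0 − 0.3 − 1.2)/10 = 0.1300
Numerator Σ_{t=1}^{9}(x_t−x̄)(x_{t+1}−x̄) = 3.5271
Denominator Σ(x_t−x̄)² = 24.4610
r_1 = 3.5271 / 24.4610 = 0.144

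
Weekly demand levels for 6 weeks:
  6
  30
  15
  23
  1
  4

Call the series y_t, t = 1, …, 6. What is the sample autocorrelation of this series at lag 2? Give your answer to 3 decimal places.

0.060

Mean ȳ = (6 + 30 + 15 + 23 + 1 + 4)/6 = 13.1667
Deviations from mean: -7.1667, 16.8333, 1.8333, 9.8333, -12.1667, -9.1667
Numerator Σ_{t=1}^{4}(y_t−ȳ)(y_{t+2}−ȳ) = 39.9444
Denominator Σ(y_t−ȳ)² = 666.8333
r_2 = 39.9444 / 666.8333 = 0.060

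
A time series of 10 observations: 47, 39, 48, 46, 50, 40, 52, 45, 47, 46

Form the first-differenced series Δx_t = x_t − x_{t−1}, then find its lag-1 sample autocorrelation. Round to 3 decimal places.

First differences Δx: -8, 9, -2, 4, -10, 12, -7, 2, -1
Mean of differences = -0.1111
Numerator Σ(Δx_t−Δx̄)(Δx_{t+1}−Δx̄) = -357.1235
Denominator Σ(Δx_t−Δx̄)² = 462.8889
r_1(Δx) = -357.1235 / 462.8889 = -0.772

-0.772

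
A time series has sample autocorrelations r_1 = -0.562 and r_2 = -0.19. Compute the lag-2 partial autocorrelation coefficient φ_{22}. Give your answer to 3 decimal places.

-0.739

φ_{22} = (r_2 − r_1²) / (1 − r_1²)
r_1² = (-0.562)² = 0.315844
Numerator = -0.19 − 0.3158 = -0.5058; denominator = 1 − 0.3158 = 0.6842
φ_{22} = -0.5058 / 0.6842 = -0.739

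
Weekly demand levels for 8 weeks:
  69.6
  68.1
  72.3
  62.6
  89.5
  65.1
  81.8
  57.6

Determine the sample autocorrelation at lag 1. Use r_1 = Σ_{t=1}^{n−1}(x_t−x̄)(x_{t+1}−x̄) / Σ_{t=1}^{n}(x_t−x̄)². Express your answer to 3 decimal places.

-0.637

Mean x̄ = (69.6 + 68.1 + 72.3 + 62.6 + 89.5 + 65.1 + 81.8 + 57.6)/8 = 70.8250
Deviations from mean: -1.2250, -2.7250, 1.4750, -8.2250, 18.6750, -5.7250, 10.9750, -13.2250
Numerator Σ_{t=1}^{7}(x_t−x̄)(x_{t+1}−x̄) = -481.3056
Denominator Σ(x_t−x̄)² = 755.6350
r_1 = -481.3056 / 755.6350 = -0.637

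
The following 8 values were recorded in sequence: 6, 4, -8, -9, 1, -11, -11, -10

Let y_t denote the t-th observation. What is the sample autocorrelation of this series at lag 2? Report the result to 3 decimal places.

-0.187

Mean ȳ = (6 + 4 − 8 − 9 + 1 − 11 − 11 − 10)/8 = -4.7500
Numerator Σ_{t=1}^{6}(y_t−ȳ)(y_{t+2}−ȳ) = -67.3750
Denominator Σ(y_t−ȳ)² = 359.5000
r_2 = -67.3750 / 359.5000 = -0.187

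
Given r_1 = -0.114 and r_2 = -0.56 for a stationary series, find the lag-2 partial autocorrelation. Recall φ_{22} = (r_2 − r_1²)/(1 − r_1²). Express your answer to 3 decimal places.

φ_{22} = (r_2 − r_1²) / (1 − r_1²)
r_1² = (-0.114)² = 0.012996
Numerator = -0.56 − 0.0130 = -0.5730; denominator = 1 − 0.0130 = 0.9870
φ_{22} = -0.5730 / 0.9870 = -0.581

-0.581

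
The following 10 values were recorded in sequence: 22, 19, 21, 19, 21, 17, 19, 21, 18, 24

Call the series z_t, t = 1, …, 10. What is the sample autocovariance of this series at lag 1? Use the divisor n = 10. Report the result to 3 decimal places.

-1.551

Mean z̄ = (22 + 19 + 21 + 19 + 21 + 17 + 19 + 21 + 18 + 24)/10 = 20.1000
Σ_{t=1}^{9}(z_t−z̄)(z_{t+1}−z̄) = -15.5100
γ_1 = -15.5100 / 10 = -1.551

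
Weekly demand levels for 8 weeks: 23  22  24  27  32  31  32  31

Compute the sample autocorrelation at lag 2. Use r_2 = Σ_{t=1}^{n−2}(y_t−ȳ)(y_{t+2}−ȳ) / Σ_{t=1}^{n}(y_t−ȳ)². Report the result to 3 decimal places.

Mean ȳ = (23 + 22 + 24 + 27 + 32 + 31 + 32 + 31)/8 = 27.7500
Σ(y_t−ȳ)(y_{t+2}−ȳ) = (17.8125) + (4.3125) + (-15.9375) + (-2.4375) + (18.0625) + (10.5625) = 32.3750
Denominator Σ(y_t−ȳ)² = 127.5000
r_2 = 32.3750 / 127.5000 = 0.254

0.254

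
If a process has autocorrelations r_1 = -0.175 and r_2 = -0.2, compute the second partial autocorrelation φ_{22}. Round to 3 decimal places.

-0.238

φ_{22} = (r_2 − r_1²) / (1 − r_1²)
r_1² = (-0.175)² = 0.030625
Numerator = -0.2 − 0.0306 = -0.2306; denominator = 1 − 0.0306 = 0.9694
φ_{22} = -0.2306 / 0.9694 = -0.238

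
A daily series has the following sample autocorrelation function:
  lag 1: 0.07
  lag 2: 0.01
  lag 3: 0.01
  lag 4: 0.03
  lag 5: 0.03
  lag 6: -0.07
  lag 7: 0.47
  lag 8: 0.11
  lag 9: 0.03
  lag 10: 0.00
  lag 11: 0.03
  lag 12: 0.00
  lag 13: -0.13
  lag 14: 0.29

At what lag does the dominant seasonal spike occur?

The largest autocorrelation is r_7 = 0.47, with a weaker echo at lag 14 (0.29); the remaining lags stay at or below 0.11.
The dominant spike at lag 7 indicates a seasonal period of 7.

7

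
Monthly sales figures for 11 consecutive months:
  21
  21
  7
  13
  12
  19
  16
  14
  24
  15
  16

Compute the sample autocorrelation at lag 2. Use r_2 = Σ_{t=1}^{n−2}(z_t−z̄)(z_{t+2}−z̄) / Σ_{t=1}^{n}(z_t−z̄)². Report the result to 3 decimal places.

Mean z̄ = (21 + 21 + 7 + 13 + 12 + 19 + 16 + 14 + 24 + 15 + 16)/11 = 16.1818
Numerator Σ_{t=1}^{9}(z_t−z̄)(z_{t+2}−z̄) = -35.7934
Denominator Σ(z_t−z̄)² = 233.6364
r_2 = -35.7934 / 233.6364 = -0.153

-0.153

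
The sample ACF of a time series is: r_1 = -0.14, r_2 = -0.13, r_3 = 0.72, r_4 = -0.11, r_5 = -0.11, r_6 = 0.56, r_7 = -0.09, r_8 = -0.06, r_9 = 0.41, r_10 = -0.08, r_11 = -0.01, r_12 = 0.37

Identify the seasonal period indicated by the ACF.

3

The largest autocorrelation is r_3 = 0.72, with weaker echoes at lags 6 (0.56), 9 (0.41) and 12 (0.37); the remaining lags stay at or below -0.01.
The dominant spike at lag 3 indicates a seasonal period of 3.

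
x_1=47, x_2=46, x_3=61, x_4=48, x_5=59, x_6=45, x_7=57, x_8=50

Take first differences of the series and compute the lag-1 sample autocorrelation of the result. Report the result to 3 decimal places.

-0.845

First differences Δx: -1, 15, -13, 11, -14, 12, -7
Mean of differences = 0.4286
Numerator Σ(Δx_t−Δx̄)(Δx_{t+1}−Δx̄) = -763.8980
Denominator Σ(Δx_t−Δx̄)² = 903.7143
r_1(Δx) = -763.8980 / 903.7143 = -0.845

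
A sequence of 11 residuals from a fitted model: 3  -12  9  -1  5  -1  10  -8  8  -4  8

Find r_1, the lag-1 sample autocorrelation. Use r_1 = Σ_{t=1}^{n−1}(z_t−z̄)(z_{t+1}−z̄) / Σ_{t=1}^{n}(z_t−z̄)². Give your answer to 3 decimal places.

Mean z̄ = (3 − 12 + 9 − 1 + 5 − 1 + 10 − 8 + 8 − 4 + 8)/11 = 1.5455
Numerator Σ_{t=1}^{10}(z_t−z̄)(z_{t+1}−z̄) = -392.6612
Denominator Σ(z_t−z̄)² = 542.7273
r_1 = -392.6612 / 542.7273 = -0.723

-0.723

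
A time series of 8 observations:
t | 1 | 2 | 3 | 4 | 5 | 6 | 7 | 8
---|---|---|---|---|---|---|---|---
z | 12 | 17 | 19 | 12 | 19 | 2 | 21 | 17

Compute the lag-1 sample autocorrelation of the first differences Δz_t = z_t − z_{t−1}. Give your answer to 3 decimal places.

First differences Δz: 5, 2, -7, 7, -17, 19, -4
Mean of differences = 0.7143
Numerator Σ(Δz_t−Δz̄)(Δz_{t+1}−Δz̄) = -574.3673
Denominator Σ(Δz_t−Δz̄)² = 789.4286
r_1(Δz) = -574.3673 / 789.4286 = -0.728

-0.728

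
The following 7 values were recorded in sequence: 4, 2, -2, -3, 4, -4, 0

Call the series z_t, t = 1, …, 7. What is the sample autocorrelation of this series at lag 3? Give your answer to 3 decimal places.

Mean z̄ = (4 + 2 − 2 − 3 + 4 − 4 + 0)/7 = 0.1429
Σ(z_t−z̄)(z_{t+3}−z̄) = (-12.1224) + (7.1633) + (8.8776) + (0.4490) = 4.3673
Denominator Σ(z_t−z̄)² = 64.8571
r_3 = 4.3673 / 64.8571 = 0.067

0.067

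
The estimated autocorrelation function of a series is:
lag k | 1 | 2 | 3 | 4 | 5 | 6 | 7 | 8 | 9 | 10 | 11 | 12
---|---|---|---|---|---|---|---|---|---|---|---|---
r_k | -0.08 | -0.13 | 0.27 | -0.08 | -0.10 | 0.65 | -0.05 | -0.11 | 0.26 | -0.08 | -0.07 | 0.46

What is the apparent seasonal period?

6

The largest autocorrelation is r_6 = 0.65, with a weaker echo at lag 12 (0.46); the remaining lags stay at or below 0.27.
The dominant spike at lag 6 indicates a seasonal period of 6.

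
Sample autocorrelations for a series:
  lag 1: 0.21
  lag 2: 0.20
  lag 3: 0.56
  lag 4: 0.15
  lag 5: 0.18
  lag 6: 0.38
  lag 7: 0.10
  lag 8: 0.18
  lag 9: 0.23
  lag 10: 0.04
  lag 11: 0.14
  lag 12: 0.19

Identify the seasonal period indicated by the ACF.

3

The largest autocorrelation is r_3 = 0.56, with weaker echoes at lags 6 (0.38) and 9 (0.23); the remaining lags stay at or below 0.21.
The dominant spike at lag 3 indicates a seasonal period of 3.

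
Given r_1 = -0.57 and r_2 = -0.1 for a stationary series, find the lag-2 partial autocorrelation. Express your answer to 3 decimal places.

φ_{22} = (r_2 − r_1²) / (1 − r_1²)
r_1² = (-0.57)² = 0.3249
Numerator = -0.1 − 0.3249 = -0.4249; denominator = 1 − 0.3249 = 0.6751
φ_{22} = -0.4249 / 0.6751 = -0.629

-0.629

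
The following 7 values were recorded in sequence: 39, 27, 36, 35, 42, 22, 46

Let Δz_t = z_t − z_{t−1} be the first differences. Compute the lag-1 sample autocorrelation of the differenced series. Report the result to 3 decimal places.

-0.595

First differences Δz: -12, 9, -1, 7, -20, 24
Mean of differences = 1.1667
Numerator Σ(Δz_t−Δz̄)(Δz_{t+1}−Δz̄) = -739.5278
Denominator Σ(Δz_t−Δz̄)² = 1242.8333
r_1(Δz) = -739.5278 / 1242.8333 = -0.595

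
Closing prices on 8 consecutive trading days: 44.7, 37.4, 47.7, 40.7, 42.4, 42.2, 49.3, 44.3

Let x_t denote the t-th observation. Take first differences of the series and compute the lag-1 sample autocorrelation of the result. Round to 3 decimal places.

-0.683

First differences Δx: -7.3, 10.3, -7.0, 1.7, -0.2, 7.1, -5.0
Mean of differences = -0.0571
Numerator Σ(Δx_t−Δx̄)(Δx_{t+1}−Δx̄) = -195.7733
Denominator Σ(Δx_t−Δx̄)² = 286.6971
r_1(Δx) = -195.7733 / 286.6971 = -0.683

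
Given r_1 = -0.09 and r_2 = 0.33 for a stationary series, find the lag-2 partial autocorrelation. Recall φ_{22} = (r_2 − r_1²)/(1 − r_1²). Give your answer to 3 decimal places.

φ_{22} = (r_2 − r_1²) / (1 − r_1²)
r_1² = (-0.09)² = 0.0081
Numerator = 0.33 − 0.0081 = 0.3219; denominator = 1 − 0.0081 = 0.9919
φ_{22} = 0.3219 / 0.9919 = 0.325

0.325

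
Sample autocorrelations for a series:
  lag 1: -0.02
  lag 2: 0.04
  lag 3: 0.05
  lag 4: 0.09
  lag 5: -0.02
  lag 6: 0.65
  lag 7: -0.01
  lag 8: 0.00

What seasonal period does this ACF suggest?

The largest autocorrelation is r_6 = 0.65; the remaining lags stay at or below 0.09.
The dominant spike at lag 6 indicates a seasonal period of 6.

6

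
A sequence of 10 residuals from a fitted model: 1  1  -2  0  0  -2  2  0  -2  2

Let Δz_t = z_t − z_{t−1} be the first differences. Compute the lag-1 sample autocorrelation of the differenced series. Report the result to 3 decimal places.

First differences Δz: 0, -3, 2, 0, -2, 4, -2, -2, 4
Mean of differences = 0.1111
Numerator Σ(Δz_t−Δz̄)(Δz_{t+1}−Δz̄) = -25.6790
Denominator Σ(Δz_t−Δz̄)² = 56.8889
r_1(Δz) = -25.6790 / 56.8889 = -0.451

-0.451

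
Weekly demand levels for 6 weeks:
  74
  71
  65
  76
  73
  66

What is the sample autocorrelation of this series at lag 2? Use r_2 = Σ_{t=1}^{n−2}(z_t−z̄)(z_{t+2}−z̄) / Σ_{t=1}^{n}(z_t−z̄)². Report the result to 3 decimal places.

Mean z̄ = (74 + 71 + 65 + 76 + 73 + 66)/6 = 70.8333
Deviations from mean: 3.1667, 0.1667, -5.8333, 5.1667, 2.1667, -4.8333
Numerator Σ_{t=1}^{4}(z_t−z̄)(z_{t+2}−z̄) = -55.2222
Denominator Σ(z_t−z̄)² = 98.8333
r_2 = -55.2222 / 98.8333 = -0.559

-0.559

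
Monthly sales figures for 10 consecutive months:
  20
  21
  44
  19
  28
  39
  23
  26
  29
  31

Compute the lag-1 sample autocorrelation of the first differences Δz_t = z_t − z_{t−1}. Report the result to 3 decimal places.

-0.554

First differences Δz: 1, 23, -25, 9, 11, -16, 3, 3, 2
Mean of differences = 1.2222
Numerator Σ(Δz_t−Δz̄)(Δz_{t+1}−Δz̄) = -898.2716
Denominator Σ(Δz_t−Δz̄)² = 1621.5556
r_1(Δz) = -898.2716 / 1621.5556 = -0.554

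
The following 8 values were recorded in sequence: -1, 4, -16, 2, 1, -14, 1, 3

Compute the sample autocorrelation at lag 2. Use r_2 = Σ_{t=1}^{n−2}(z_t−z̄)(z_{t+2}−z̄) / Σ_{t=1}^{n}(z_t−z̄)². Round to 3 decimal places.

-0.325

Mean z̄ = (-1 + 4 − 16 + 2 + 1 − 14 + 1 + 3)/8 = -2.5000
Σ(z_t−z̄)(z_{t+2}−z̄) = (-20.2500) + (29.2500) + (-47.2500) + (-51.7500) + (12.2500) + (-63.2500) = -141.0000
Denominator Σ(z_t−z̄)² = 434.0000
r_2 = -141.0000 / 434.0000 = -0.325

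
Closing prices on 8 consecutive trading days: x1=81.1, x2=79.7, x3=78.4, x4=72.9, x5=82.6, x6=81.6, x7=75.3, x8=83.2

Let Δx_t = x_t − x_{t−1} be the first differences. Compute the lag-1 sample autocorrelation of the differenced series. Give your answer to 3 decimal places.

-0.418

First differences Δx: -1.4, -1.3, -5.5, 9.7, -1.0, -6.3, 7.9
Mean of differences = 0.3000
Numerator Σ(Δx_t−Δx̄)(Δx_{t+1}−Δx̄) = -96.3200
Denominator Σ(Δx_t−Δx̄)² = 230.4600
r_1(Δx) = -96.3200 / 230.4600 = -0.418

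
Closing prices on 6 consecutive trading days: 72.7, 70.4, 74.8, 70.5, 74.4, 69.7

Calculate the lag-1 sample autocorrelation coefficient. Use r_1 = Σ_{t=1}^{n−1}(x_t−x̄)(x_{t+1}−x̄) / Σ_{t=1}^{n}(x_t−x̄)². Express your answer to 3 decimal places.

-0.791

Mean x̄ = (72.7 + 70.4 + 74.8 + 70.5 + 74.4 + 69.7)/6 = 72.0833
Σ(x_t−x̄)(x_{t+1}−x̄) = (-1.0381) + (-4.5731) + (-4.3014) + (-3.6681) + (-5.5214) = -19.1019
Denominator Σ(x_t−x̄)² = 24.1483
r_1 = -19.1019 / 24.1483 = -0.791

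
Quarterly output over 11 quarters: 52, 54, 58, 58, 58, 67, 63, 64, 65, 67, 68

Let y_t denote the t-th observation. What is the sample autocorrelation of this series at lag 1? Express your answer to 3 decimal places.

Mean ȳ = (52 + 54 + 58 + 58 + 58 + 67 + 63 + 64 + 65 + 67 + 68)/11 = 61.2727
Numerator Σ_{t=1}^{10}(y_t−ȳ)(y_{t+1}−ȳ) = 178.5620
Denominator Σ(y_t−ȳ)² = 306.1818
r_1 = 178.5620 / 306.1818 = 0.583

0.583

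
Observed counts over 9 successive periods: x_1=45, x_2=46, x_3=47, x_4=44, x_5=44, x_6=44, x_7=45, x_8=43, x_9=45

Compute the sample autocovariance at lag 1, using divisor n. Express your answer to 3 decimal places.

0.167

Mean x̄ = (45 + 46 + 47 + 44 + 44 + 44 + 45 + 43 + 45)/9 = 44.7778
Σ_{t=1}^{8}(x_t−x̄)(x_{t+1}−x̄) = 1.5062
γ_1 = 1.5062 / 9 = 0.167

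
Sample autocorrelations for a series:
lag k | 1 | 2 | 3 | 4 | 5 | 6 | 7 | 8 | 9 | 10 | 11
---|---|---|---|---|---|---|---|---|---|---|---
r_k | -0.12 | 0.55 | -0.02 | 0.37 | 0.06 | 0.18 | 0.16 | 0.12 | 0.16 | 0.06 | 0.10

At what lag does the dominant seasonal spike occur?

2

The largest autocorrelation is r_2 = 0.55, with weaker echoes at lags 4 (0.37) and 6 (0.18); the remaining lags stay at or below 0.16.
The dominant spike at lag 2 indicates a seasonal period of 2.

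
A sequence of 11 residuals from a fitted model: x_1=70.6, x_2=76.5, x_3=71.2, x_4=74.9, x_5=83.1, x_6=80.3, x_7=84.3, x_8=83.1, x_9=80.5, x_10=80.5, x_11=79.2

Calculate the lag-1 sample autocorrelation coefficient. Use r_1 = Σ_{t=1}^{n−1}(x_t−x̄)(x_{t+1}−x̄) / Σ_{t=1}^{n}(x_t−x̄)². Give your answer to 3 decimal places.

0.452

Mean x̄ = (70.6 + 76.5 + 71.2 + 74.9 + 83.1 + 80.3 + 84.3 + 83.1 + 80.5 + 80.5 + 79.2)/11 = 78.5636
Numerator Σ_{t=1}^{10}(x_t−x̄)(x_{t+1}−x̄) = 99.6132
Denominator Σ(x_t−x̄)² = 220.3055
r_1 = 99.6132 / 220.3055 = 0.452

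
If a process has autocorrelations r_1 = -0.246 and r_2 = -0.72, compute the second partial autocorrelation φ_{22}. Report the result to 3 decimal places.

-0.831

φ_{22} = (r_2 − r_1²) / (1 − r_1²)
r_1² = (-0.246)² = 0.060516
Numerator = -0.72 − 0.0605 = -0.7805; denominator = 1 − 0.0605 = 0.9395
φ_{22} = -0.7805 / 0.9395 = -0.831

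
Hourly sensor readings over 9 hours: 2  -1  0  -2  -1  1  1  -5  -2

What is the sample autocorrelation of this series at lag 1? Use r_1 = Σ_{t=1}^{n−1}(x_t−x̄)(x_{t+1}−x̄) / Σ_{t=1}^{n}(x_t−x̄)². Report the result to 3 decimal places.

-0.030

Mean x̄ = (2 − 1 + 0 − 2 − 1 + 1 + 1 − 5 − 2)/9 = -0.7778
Numerator Σ_{t=1}^{8}(x_t−x̄)(x_{t+1}−x̄) = -1.0494
Denominator Σ(x_t−x̄)² = 35.5556
r_1 = -1.0494 / 35.5556 = -0.030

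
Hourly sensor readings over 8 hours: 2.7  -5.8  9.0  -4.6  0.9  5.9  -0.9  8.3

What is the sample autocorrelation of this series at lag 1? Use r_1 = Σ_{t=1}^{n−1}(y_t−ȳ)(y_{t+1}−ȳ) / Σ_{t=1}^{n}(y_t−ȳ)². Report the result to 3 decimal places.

Mean ȳ = (2.7 − 5.8 + 9.0 − 4.6 + 0.9 + 5.9 − 0.9 + 8.3)/8 = 1.9375
Σ(y_t−ȳ)(y_{t+1}−ȳ) = (-5.8998) + (-54.6461) + (-46.1711) + (6.7827) + (-4.1111) + (-11.2436) + (-18.0536) = -133.3427
Denominator Σ(y_t−ȳ)² = 218.3788
r_1 = -133.3427 / 218.3788 = -0.611

-0.611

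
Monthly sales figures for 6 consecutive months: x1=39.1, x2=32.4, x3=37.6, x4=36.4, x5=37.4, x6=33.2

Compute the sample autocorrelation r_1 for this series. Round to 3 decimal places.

Mean x̄ = (39.1 + 32.4 + 37.6 + 36.4 + 37.4 + 33.2)/6 = 36.0167
Deviations from mean: 3.0833, -3.6167, 1.5833, 0.3833, 1.3833, -2.8167
Numerator Σ_{t=1}^{5}(x_t−x̄)(x_{t+1}−x̄) = -19.6369
Denominator Σ(x_t−x̄)² = 35.0883
r_1 = -19.6369 / 35.0883 = -0.560

-0.560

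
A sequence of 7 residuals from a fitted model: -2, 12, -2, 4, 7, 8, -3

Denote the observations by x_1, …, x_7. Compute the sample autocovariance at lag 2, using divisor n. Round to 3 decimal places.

Mean x̄ = (-2 + 12 − 2 + 4 + 7 + 8 − 3)/7 = 3.4286
Deviations: -5.4286, 8.5714, -5.4286, 0.5714, 3.5714, 4.5714, -6.4286
Σ_{t=1}^{5}(x_t−x̄)(x_{t+2}−x̄) = -5.3673
γ_2 = -5.3673 / 7 = -0.767

-0.767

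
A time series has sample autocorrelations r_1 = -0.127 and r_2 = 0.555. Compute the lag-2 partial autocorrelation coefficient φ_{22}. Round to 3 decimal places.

0.548

φ_{22} = (r_2 − r_1²) / (1 − r_1²)
r_1² = (-0.127)² = 0.016129
Numerator = 0.555 − 0.0161 = 0.5389; denominator = 1 − 0.0161 = 0.9839
φ_{22} = 0.5389 / 0.9839 = 0.548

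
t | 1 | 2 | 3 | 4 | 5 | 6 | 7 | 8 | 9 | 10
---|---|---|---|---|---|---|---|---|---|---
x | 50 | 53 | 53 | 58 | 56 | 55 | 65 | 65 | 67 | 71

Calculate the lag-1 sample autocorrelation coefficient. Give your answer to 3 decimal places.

0.583

Mean x̄ = (50 + 53 + 53 + 58 + 56 + 55 + 65 + 65 + 67 + 71)/10 = 59.3000
Numerator Σ_{t=1}^{9}(x_t−x̄)(x_{t+1}−x̄) = 266.9100
Denominator Σ(x_t−x̄)² = 458.1000
r_1 = 266.9100 / 458.1000 = 0.583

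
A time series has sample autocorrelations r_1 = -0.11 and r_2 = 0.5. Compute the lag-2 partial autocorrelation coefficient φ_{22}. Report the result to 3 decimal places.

0.494

φ_{22} = (r_2 − r_1²) / (1 − r_1²)
r_1² = (-0.11)² = 0.0121
Numerator = 0.5 − 0.0121 = 0.4879; denominator = 1 − 0.0121 = 0.9879
φ_{22} = 0.4879 / 0.9879 = 0.494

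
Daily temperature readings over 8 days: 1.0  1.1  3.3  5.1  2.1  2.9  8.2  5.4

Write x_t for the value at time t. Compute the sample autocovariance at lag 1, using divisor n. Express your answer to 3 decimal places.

Mean x̄ = (1.0 + 1.1 + 3.3 + 5.1 + 2.1 + 2.9 + 8.2 + 5.4)/8 = 3.6375
Σ_{t=1}^{7}(x_t−x̄)(x_{t+1}−x̄) = 10.6173
γ_1 = 10.6173 / 8 = 1.327

1.327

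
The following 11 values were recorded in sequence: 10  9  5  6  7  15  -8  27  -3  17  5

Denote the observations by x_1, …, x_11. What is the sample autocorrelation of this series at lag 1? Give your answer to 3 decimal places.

Mean x̄ = (10 + 9 + 5 + 6 + 7 + 15 − 8 + 27 − 3 + 17 + 5)/11 = 8.1818
Numerator Σ_{t=1}^{10}(x_t−x̄)(x_{t+1}−x̄) = -751.5785
Denominator Σ(x_t−x̄)² = 895.6364
r_1 = -751.5785 / 895.6364 = -0.839

-0.839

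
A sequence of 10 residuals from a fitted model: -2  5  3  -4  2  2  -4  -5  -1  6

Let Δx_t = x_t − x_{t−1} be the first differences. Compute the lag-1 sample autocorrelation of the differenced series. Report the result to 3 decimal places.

-0.032

First differences Δx: 7, -2, -7, 6, 0, -6, -1, 4, 7
Mean of differences = 0.8889
Numerator Σ(Δx_t−Δx̄)(Δx_{t+1}−Δx̄) = -7.4568
Denominator Σ(Δx_t−Δx̄)² = 232.8889
r_1(Δx) = -7.4568 / 232.8889 = -0.032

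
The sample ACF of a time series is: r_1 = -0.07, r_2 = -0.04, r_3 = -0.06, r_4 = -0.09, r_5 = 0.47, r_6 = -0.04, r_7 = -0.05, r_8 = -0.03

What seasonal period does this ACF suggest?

The largest autocorrelation is r_5 = 0.47; the remaining lags stay at or below -0.03.
The dominant spike at lag 5 indicates a seasonal period of 5.

5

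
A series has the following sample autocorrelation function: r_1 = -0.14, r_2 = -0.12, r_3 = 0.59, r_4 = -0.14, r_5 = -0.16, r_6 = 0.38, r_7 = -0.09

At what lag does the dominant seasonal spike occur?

3

The largest autocorrelation is r_3 = 0.59, with a weaker echo at lag 6 (0.38); the remaining lags stay at or below -0.09.
The dominant spike at lag 3 indicates a seasonal period of 3.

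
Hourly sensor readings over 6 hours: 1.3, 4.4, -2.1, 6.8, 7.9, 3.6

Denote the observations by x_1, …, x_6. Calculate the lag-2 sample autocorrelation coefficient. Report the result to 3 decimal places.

Mean x̄ = (1.3 + 4.4 − 2.1 + 6.8 + 7.9 + 3.6)/6 = 3.6500
Deviations from mean: -2.3500, 0.7500, -5.7500, 3.1500, 4.2500, -0.0500
Σ(x_t−x̄)(x_{t+2}−x̄) = (13.5125) + (2.3625) + (-24.4375) + (-0.1575) = -8.7200
Denominator Σ(x_t−x̄)² = 67.1350
r_2 = -8.7200 / 67.1350 = -0.130

-0.130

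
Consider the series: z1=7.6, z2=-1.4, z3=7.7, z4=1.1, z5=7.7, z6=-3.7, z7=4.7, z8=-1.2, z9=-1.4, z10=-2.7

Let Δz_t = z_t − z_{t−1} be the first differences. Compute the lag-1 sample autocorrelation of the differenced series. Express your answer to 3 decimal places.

-0.852

First differences Δz: -9.0, 9.1, -6.6, 6.6, -11.4, 8.4, -5.9, -0.2, -1.3
Mean of differences = -1.1444
Numerator Σ(Δz_t−Δz̄)(Δz_{t+1}−Δz̄) = -405.9498
Denominator Σ(Δz_t−Δz̄)² = 476.2022
r_1(Δz) = -405.9498 / 476.2022 = -0.852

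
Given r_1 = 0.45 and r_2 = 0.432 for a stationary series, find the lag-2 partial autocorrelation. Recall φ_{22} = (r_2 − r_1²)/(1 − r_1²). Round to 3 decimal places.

φ_{22} = (r_2 − r_1²) / (1 − r_1²)
r_1² = (0.45)² = 0.2025
Numerator = 0.432 − 0.2025 = 0.2295; denominator = 1 − 0.2025 = 0.7975
φ_{22} = 0.2295 / 0.7975 = 0.288

0.288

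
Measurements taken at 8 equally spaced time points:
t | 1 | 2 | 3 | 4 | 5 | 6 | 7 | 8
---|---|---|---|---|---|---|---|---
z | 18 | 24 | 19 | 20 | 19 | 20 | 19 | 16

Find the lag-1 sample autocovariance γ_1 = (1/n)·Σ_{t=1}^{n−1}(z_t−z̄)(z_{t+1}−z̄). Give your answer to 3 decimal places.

Mean z̄ = (18 + 24 + 19 + 20 + 19 + 20 + 19 + 16)/8 = 19.3750
Σ_{t=1}^{7}(z_t−z̄)(z_{t+1}−z̄) = -7.7656
γ_1 = -7.7656 / 8 = -0.971

-0.971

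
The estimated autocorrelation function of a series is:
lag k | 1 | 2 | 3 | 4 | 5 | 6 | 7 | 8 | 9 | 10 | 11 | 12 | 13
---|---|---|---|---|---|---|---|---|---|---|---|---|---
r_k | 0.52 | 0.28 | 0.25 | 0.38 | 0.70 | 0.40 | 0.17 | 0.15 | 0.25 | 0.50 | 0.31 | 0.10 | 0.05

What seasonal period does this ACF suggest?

The largest autocorrelation is r_5 = 0.70; the remaining lags stay at or below 0.52. The elevated value at lag 1 (0.52), dropping to 0.28 at lag 2, reflects decaying short-term dependence rather than seasonality.
The dominant spike at lag 5 indicates a seasonal period of 5.

5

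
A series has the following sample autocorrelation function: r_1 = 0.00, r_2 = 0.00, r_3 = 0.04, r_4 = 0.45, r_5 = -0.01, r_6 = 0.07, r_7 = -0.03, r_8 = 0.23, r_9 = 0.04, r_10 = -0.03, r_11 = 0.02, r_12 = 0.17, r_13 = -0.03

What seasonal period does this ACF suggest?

The largest autocorrelation is r_4 = 0.45, with weaker echoes at lags 8 (0.23) and 12 (0.17); the remaining lags stay at or below 0.07.
The dominant spike at lag 4 indicates a seasonal period of 4.

4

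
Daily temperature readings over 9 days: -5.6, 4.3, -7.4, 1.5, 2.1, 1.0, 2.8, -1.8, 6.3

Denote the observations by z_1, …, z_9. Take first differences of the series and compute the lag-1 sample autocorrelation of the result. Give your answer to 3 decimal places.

-0.660

First differences Δz: 9.9, -11.7, 8.9, 0.6, -1.1, 1.8, -4.6, 8.1
Mean of differences = 1.4875
Numerator Σ(Δz_t−Δz̄)(Δz_{t+1}−Δz̄) = -255.9389
Denominator Σ(Δz_t−Δz̄)² = 387.9888
r_1(Δz) = -255.9389 / 387.9888 = -0.660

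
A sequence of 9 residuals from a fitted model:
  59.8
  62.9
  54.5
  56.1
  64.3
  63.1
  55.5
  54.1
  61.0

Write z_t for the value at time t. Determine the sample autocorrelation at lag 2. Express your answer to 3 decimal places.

Mean z̄ = (59.8 + 62.9 + 54.5 + 56.1 + 64.3 + 63.1 + 55.5 + 54.1 + 61.0)/9 = 59.0333
Numerator Σ_{t=1}^{7}(z_t−z̄)(z_{t+2}−z̄) = -96.2422
Denominator Σ(z_t−z̄)² = 129.6600
r_2 = -96.2422 / 129.6600 = -0.742

-0.742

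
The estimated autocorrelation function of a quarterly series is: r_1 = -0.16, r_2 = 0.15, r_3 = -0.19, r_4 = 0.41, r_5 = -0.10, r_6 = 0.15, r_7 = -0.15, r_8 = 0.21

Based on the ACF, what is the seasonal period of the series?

The largest autocorrelation is r_4 = 0.41, with a weaker echo at lag 8 (0.21); the remaining lags stay at or below 0.15.
The dominant spike at lag 4 indicates a seasonal period of 4.

4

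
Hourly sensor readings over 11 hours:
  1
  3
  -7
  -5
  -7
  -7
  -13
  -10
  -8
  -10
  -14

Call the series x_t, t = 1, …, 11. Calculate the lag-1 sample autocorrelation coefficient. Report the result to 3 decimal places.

0.460

Mean x̄ = (1 + 3 − 7 − 5 − 7 − 7 − 13 − 10 − 8 − 10 − 14)/11 = -7.0000
Numerator Σ_{t=1}^{10}(x_t−x̄)(x_{t+1}−x̄) = 125.0000
Denominator Σ(x_t−x̄)² = 272.0000
r_1 = 125.0000 / 272.0000 = 0.460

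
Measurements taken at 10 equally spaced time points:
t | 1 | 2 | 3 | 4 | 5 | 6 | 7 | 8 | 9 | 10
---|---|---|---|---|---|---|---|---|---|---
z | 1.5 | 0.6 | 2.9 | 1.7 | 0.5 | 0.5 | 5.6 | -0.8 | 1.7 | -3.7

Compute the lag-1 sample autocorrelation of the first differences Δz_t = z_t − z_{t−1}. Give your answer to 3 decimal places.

-0.602

First differences Δz: -0.9, 2.3, -1.2, -1.2, 0.0, 5.1, -6.4, 2.5, -5.4
Mean of differences = -0.5778
Numerator Σ(Δz_t−Δz̄)(Δz_{t+1}−Δz̄) = -65.2283
Denominator Σ(Δz_t−Δz̄)² = 108.3556
r_1(Δz) = -65.2283 / 108.3556 = -0.602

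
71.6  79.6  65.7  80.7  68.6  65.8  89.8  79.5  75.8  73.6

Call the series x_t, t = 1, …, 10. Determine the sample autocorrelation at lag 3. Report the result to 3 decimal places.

0.123

Mean x̄ = (71.6 + 79.6 + 65.7 + 80.7 + 68.6 + 65.8 + 89.8 + 79.5 + 75.8 + 73.6)/10 = 75.0700
Numerator Σ_{t=1}^{7}(x_t−x̄)(x_{t+3}−x̄) = 63.8623
Denominator Σ(x_t−x̄)² = 519.1410
r_3 = 63.8623 / 519.1410 = 0.123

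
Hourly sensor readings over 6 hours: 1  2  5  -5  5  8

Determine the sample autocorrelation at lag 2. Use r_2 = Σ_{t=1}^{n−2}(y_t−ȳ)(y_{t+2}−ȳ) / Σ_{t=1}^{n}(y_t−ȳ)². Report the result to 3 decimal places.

-0.338

Mean ȳ = (1 + 2 + 5 − 5 + 5 + 8)/6 = 2.6667
Deviations from mean: -1.6667, -0.6667, 2.3333, -7.6667, 2.3333, 5.3333
Numerator Σ_{t=1}^{4}(y_t−ȳ)(y_{t+2}−ȳ) = -34.2222
Denominator Σ(y_t−ȳ)² = 101.3333
r_2 = -34.2222 / 101.3333 = -0.338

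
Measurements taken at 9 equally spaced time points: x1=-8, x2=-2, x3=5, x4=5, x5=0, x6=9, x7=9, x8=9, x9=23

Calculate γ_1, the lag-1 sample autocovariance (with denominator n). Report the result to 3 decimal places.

Mean x̄ = (-8 − 2 + 5 + 5 + 0 + 9 + 9 + 9 + 23)/9 = 5.5556
Σ_{t=1}^{8}(x_t−x̄)(x_{t+1}−x̄) = 174.6914
γ_1 = 174.6914 / 9 = 19.410

19.410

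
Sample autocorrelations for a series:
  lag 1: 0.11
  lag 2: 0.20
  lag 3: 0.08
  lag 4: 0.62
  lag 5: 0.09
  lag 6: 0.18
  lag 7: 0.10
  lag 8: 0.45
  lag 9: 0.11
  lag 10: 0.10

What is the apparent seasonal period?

The largest autocorrelation is r_4 = 0.62, with a weaker echo at lag 8 (0.45); the remaining lags stay at or below 0.20.
The dominant spike at lag 4 indicates a seasonal period of 4.

4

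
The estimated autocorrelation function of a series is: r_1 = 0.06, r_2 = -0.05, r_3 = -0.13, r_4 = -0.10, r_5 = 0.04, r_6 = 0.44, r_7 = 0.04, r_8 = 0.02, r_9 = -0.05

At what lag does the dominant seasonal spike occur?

The largest autocorrelation is r_6 = 0.44; the remaining lags stay at or below 0.06.
The dominant spike at lag 6 indicates a seasonal period of 6.

6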